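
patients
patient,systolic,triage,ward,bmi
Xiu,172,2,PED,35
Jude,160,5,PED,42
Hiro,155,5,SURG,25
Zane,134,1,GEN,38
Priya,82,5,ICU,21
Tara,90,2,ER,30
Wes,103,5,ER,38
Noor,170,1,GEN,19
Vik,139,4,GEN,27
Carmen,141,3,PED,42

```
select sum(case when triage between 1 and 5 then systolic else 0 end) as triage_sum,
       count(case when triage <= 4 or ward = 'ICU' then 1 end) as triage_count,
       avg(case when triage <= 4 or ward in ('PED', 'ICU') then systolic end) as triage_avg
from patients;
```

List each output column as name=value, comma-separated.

triage_sum=1346, triage_count=7, triage_avg=136

[triage_sum: triage between 1 and 5]
patient=Xiu: ✓ → 172
patient=Jude: ✓ → 160
patient=Hiro: ✓ → 155
patient=Zane: ✓ → 134
patient=Priya: ✓ → 82
patient=Tara: ✓ → 90
patient=Wes: ✓ → 103
patient=Noor: ✓ → 170
patient=Vik: ✓ → 139
patient=Carmen: ✓ → 141
triage_sum = 172 + 160 + 155 + 134 + 82 + 90 + 103 + 170 + 139 + 141 = 1346
—
[triage_count: triage <= 4 or ward = 'ICU']
patient=Xiu: ✓ → 1
patient=Jude: ✗
patient=Hiro: ✗
patient=Zane: ✓ → 1
patient=Priya: ✓ → 1
patient=Tara: ✓ → 1
patient=Wes: ✗
patient=Noor: ✓ → 1
patient=Vik: ✓ → 1
patient=Carmen: ✓ → 1
triage_count = COUNT(1, 1, 1, 1, 1, 1, 1) = 7
—
[triage_avg: triage <= 4 or ward in ('PED', 'ICU')]
patient=Xiu: ✓ → 172
patient=Jude: ✓ → 160
patient=Hiro: ✗
patient=Zane: ✓ → 134
patient=Priya: ✓ → 82
patient=Tara: ✓ → 90
patient=Wes: ✗
patient=Noor: ✓ → 170
patient=Vik: ✓ → 139
patient=Carmen: ✓ → 141
triage_avg = (172 + 160 + 134 + 82 + 90 + 170 + 139 + 141) / 8 = 136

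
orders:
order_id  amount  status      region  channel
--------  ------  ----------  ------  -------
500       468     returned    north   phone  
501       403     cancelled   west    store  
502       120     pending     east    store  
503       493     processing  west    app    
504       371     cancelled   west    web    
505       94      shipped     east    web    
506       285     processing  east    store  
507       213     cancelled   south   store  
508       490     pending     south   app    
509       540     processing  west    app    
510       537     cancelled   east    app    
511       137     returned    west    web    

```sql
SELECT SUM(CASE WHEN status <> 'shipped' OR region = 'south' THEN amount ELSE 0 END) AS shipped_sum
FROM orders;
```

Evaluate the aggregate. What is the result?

order_id=500: ✓ → 468
order_id=501: ✓ → 403
order_id=502: ✓ → 120
order_id=503: ✓ → 493
order_id=504: ✓ → 371
order_id=505: ✗
order_id=506: ✓ → 285
order_id=507: ✓ → 213
order_id=508: ✓ → 490
order_id=509: ✓ → 540
order_id=510: ✓ → 537
order_id=511: ✓ → 137
shipped_sum = 468 + 403 + 120 + 493 + 371 + 285 + 213 + 490 + 540 + 537 + 137 = 4057

4057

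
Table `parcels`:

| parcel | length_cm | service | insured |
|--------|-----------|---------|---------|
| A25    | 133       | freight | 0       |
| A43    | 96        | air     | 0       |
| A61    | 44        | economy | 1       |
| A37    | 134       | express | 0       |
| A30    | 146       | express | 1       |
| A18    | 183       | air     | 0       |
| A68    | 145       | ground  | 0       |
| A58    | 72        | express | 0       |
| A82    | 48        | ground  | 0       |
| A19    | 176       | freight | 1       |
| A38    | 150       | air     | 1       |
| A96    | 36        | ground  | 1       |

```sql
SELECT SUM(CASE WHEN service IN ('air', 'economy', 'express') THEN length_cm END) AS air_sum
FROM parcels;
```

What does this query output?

parcel=A25: ✗
parcel=A43: ✓ → 96
parcel=A61: ✓ → 44
parcel=A37: ✓ → 134
parcel=A30: ✓ → 146
parcel=A18: ✓ → 183
parcel=A68: ✗
parcel=A58: ✓ → 72
parcel=A82: ✗
parcel=A19: ✗
parcel=A38: ✓ → 150
parcel=A96: ✗
air_sum = 96 + 44 + 134 + 146 + 183 + 72 + 150 = 825

825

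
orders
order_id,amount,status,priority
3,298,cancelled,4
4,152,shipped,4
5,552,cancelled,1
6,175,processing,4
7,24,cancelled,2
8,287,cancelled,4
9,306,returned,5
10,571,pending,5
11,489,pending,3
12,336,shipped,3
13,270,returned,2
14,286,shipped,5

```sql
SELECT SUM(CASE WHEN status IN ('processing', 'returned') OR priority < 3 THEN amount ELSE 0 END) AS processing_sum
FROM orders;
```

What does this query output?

order_id=3: ✗
order_id=4: ✗
order_id=5: ✓ → 552
order_id=6: ✓ → 175
order_id=7: ✓ → 24
order_id=8: ✗
order_id=9: ✓ → 306
order_id=10: ✗
order_id=11: ✗
order_id=12: ✗
order_id=13: ✓ → 270
order_id=14: ✗
processing_sum = 552 + 175 + 24 + 306 + 270 = 1327

1327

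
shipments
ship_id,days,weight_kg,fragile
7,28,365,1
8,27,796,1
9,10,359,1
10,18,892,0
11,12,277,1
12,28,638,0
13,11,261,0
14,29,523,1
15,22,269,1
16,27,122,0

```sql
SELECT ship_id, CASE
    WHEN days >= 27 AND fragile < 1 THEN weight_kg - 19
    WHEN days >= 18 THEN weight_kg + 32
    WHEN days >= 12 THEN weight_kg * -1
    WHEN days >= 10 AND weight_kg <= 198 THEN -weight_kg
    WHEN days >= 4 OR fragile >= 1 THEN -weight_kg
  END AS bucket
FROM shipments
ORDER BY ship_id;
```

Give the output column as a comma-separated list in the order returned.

ship_id=7: days >= 18 → 397
ship_id=8: days >= 18 → 828
ship_id=9: days >= 4 OR fragile >= 1 → -359
ship_id=10: days >= 18 → 924
ship_id=11: days >= 12 → -277
ship_id=12: days >= 27 AND fragile < 1 → 619
ship_id=13: days >= 4 OR fragile >= 1 → -261
ship_id=14: days >= 18 → 555
ship_id=15: days >= 18 → 301
ship_id=16: days >= 27 AND fragile < 1 → 103

397, 828, -359, 924, -277, 619, -261, 555, 301, 103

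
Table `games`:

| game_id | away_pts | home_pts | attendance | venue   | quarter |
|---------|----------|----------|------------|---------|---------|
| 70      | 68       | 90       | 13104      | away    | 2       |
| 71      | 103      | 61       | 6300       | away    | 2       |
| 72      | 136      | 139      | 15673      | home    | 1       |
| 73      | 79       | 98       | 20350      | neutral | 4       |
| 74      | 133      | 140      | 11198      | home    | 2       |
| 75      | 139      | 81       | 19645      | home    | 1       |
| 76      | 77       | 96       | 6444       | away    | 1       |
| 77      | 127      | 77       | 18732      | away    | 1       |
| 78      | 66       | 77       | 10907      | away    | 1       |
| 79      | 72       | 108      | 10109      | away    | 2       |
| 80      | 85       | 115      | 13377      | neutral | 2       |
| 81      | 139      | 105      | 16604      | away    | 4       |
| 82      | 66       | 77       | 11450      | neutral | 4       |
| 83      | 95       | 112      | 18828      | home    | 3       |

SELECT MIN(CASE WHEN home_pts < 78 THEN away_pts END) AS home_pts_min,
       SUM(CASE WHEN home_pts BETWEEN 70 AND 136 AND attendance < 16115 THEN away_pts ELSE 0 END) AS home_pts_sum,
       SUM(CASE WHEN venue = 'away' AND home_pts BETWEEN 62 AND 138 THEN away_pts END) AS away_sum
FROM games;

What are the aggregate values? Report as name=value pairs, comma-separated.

[home_pts_min: home_pts < 78]
game_id=70: ✗
game_id=71: ✓ → 103
game_id=72: ✗
game_id=73: ✗
game_id=74: ✗
game_id=75: ✗
game_id=76: ✗
game_id=77: ✓ → 127
game_id=78: ✓ → 66
game_id=79: ✗
game_id=80: ✗
game_id=81: ✗
game_id=82: ✓ → 66
game_id=83: ✗
home_pts_min = MIN(103, 127, 66, 66) = 66
—
[home_pts_sum: home_pts BETWEEN 70 AND 136 AND attendance < 16115]
game_id=70: ✓ → 68
game_id=71: ✗
game_id=72: ✗
game_id=73: ✗
game_id=74: ✗
game_id=75: ✗
game_id=76: ✓ → 77
game_id=77: ✗
game_id=78: ✓ → 66
game_id=79: ✓ → 72
game_id=80: ✓ → 85
game_id=81: ✗
game_id=82: ✓ → 66
game_id=83: ✗
home_pts_sum = 68 + 77 + 66 + 72 + 85 + 66 = 434
—
[away_sum: venue = 'away' AND home_pts BETWEEN 62 AND 138]
game_id=70: ✓ → 68
game_id=71: ✗
game_id=72: ✗
game_id=73: ✗
game_id=74: ✗
game_id=75: ✗
game_id=76: ✓ → 77
game_id=77: ✓ → 127
game_id=78: ✓ → 66
game_id=79: ✓ → 72
game_id=80: ✗
game_id=81: ✓ → 139
game_id=82: ✗
game_id=83: ✗
away_sum = 68 + 77 + 127 + 66 + 72 + 139 = 549

home_pts_min=66, home_pts_sum=434, away_sum=549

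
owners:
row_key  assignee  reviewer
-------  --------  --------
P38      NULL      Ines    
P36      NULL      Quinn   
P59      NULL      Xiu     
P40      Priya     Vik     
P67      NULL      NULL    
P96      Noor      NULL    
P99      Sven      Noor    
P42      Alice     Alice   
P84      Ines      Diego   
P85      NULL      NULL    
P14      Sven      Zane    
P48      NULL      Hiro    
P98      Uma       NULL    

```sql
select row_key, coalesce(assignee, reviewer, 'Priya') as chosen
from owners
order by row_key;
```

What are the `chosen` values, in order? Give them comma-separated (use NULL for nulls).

Sven, Quinn, Ines, Priya, Alice, Hiro, Xiu, Priya, Ines, Priya, Noor, Uma, Sven

row_key=P14: assignee=Sven → Sven
row_key=P36: assignee=NULL, reviewer=Quinn → Quinn
row_key=P38: assignee=NULL, reviewer=Ines → Ines
row_key=P40: assignee=Priya → Priya
row_key=P42: assignee=Alice → Alice
row_key=P48: assignee=NULL, reviewer=Hiro → Hiro
row_key=P59: assignee=NULL, reviewer=Xiu → Xiu
row_key=P67: assignee=NULL, reviewer=NULL, → literal Priya → Priya
row_key=P84: assignee=Ines → Ines
row_key=P85: assignee=NULL, reviewer=NULL, → literal Priya → Priya
row_key=P96: assignee=Noor → Noor
row_key=P98: assignee=Uma → Uma
row_key=P99: assignee=Sven → Sven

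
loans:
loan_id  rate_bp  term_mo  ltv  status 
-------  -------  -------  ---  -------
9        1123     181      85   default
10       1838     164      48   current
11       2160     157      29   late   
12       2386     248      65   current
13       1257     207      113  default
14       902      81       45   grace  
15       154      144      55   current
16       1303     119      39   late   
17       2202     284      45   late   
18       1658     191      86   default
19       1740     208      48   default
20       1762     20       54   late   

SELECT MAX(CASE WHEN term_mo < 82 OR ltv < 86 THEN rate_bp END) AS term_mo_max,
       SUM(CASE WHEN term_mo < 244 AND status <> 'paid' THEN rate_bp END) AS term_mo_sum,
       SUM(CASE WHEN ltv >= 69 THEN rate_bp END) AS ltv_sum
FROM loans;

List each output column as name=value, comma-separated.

term_mo_max=2386, term_mo_sum=13897, ltv_sum=4038

[term_mo_max: term_mo < 82 OR ltv < 86]
loan_id=9: ✓ → 1123
loan_id=10: ✓ → 1838
loan_id=11: ✓ → 2160
loan_id=12: ✓ → 2386
loan_id=13: ✗
loan_id=14: ✓ → 902
loan_id=15: ✓ → 154
loan_id=16: ✓ → 1303
loan_id=17: ✓ → 2202
loan_id=18: ✗
loan_id=19: ✓ → 1740
loan_id=20: ✓ → 1762
term_mo_max = MAX(1123, 1838, 2160, 2386, 902, 154, 1303, 2202, 1740, 1762) = 2386
—
[term_mo_sum: term_mo < 244 AND status <> 'paid']
loan_id=9: ✓ → 1123
loan_id=10: ✓ → 1838
loan_id=11: ✓ → 2160
loan_id=12: ✗
loan_id=13: ✓ → 1257
loan_id=14: ✓ → 902
loan_id=15: ✓ → 154
loan_id=16: ✓ → 1303
loan_id=17: ✗
loan_id=18: ✓ → 1658
loan_id=19: ✓ → 1740
loan_id=20: ✓ → 1762
term_mo_sum = 1123 + 1838 + 2160 + 1257 + 902 + 154 + 1303 + 1658 + 1740 + 1762 = 13897
—
[ltv_sum: ltv >= 69]
loan_id=9: ✓ → 1123
loan_id=10: ✗
loan_id=11: ✗
loan_id=12: ✗
loan_id=13: ✓ → 1257
loan_id=14: ✗
loan_id=15: ✗
loan_id=16: ✗
loan_id=17: ✗
loan_id=18: ✓ → 1658
loan_id=19: ✗
loan_id=20: ✗
ltv_sum = 1123 + 1257 + 1658 = 4038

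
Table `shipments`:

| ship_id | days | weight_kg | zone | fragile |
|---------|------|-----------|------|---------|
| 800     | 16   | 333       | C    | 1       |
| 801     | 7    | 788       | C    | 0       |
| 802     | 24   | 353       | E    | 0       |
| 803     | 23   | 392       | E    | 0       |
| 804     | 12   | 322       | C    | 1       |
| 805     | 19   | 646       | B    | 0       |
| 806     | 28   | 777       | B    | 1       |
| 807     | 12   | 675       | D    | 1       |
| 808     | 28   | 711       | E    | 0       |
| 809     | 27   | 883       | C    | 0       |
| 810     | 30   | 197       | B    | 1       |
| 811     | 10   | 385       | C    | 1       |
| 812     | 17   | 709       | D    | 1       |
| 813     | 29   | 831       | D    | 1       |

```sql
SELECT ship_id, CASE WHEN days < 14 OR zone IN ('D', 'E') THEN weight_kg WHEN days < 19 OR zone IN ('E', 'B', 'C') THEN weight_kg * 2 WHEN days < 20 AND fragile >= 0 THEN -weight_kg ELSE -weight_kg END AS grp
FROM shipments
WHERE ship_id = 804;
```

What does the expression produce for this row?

322

ship_id = 804: days=12, weight_kg=322, zone=C, fragile=1.
days < 14 OR zone IN ('D', 'E') → true → 322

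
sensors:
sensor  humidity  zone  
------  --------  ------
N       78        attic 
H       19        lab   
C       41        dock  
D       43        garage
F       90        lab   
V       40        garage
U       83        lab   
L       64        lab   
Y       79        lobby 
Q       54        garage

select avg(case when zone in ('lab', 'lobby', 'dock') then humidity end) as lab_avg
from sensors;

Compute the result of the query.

62.6666666667

sensor=N: ✗
sensor=H: ✓ → 19
sensor=C: ✓ → 41
sensor=D: ✗
sensor=F: ✓ → 90
sensor=V: ✗
sensor=U: ✓ → 83
sensor=L: ✓ → 64
sensor=Y: ✓ → 79
sensor=Q: ✗
lab_avg = (19 + 41 + 90 + 83 + 64 + 79) / 6 = 62.6666666667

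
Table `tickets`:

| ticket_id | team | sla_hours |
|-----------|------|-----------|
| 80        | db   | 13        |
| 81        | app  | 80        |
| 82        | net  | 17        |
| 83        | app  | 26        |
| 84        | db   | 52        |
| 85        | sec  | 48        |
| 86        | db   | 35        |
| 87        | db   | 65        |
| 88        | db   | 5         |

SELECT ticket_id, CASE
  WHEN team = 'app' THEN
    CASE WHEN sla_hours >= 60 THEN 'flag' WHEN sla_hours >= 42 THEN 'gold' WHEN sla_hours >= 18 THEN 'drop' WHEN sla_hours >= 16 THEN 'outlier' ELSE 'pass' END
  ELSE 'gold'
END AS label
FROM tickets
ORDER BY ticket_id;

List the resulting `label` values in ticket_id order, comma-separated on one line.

gold, flag, gold, drop, gold, gold, gold, gold, gold

ticket_id=80: team='db' → outer ELSE → gold
ticket_id=81: team='app' → inner[sla_hours >= 60] → flag
ticket_id=82: team='net' → outer ELSE → gold
ticket_id=83: team='app' → inner[sla_hours >= 18] → drop
ticket_id=84: team='db' → outer ELSE → gold
ticket_id=85: team='sec' → outer ELSE → gold
ticket_id=86: team='db' → outer ELSE → gold
ticket_id=87: team='db' → outer ELSE → gold
ticket_id=88: team='db' → outer ELSE → gold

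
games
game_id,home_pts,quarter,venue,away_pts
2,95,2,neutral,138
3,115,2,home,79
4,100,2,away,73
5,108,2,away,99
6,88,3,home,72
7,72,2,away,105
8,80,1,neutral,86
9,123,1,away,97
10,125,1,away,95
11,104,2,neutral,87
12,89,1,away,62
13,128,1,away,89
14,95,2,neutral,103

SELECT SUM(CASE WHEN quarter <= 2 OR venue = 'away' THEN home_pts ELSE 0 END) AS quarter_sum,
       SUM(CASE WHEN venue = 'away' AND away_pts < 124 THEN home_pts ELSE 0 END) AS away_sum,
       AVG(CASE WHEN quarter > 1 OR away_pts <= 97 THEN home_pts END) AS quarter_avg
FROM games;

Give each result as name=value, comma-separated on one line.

[quarter_sum: quarter <= 2 OR venue = 'away']
game_id=2: ✓ → 95
game_id=3: ✓ → 115
game_id=4: ✓ → 100
game_id=5: ✓ → 108
game_id=6: ✗
game_id=7: ✓ → 72
game_id=8: ✓ → 80
game_id=9: ✓ → 123
game_id=10: ✓ → 125
game_id=11: ✓ → 104
game_id=12: ✓ → 89
game_id=13: ✓ → 128
game_id=14: ✓ → 95
quarter_sum = 95 + 115 + 100 + 108 + 72 + 80 + 123 + 125 + 104 + 89 + 128 + 95 = 1234
—
[away_sum: venue = 'away' AND away_pts < 124]
game_id=2: ✗
game_id=3: ✗
game_id=4: ✓ → 100
game_id=5: ✓ → 108
game_id=6: ✗
game_id=7: ✓ → 72
game_id=8: ✗
game_id=9: ✓ → 123
game_id=10: ✓ → 125
game_id=11: ✗
game_id=12: ✓ → 89
game_id=13: ✓ → 128
game_id=14: ✗
away_sum = 100 + 108 + 72 + 123 + 125 + 89 + 128 = 745
—
[quarter_avg: quarter > 1 OR away_pts <= 97]
game_id=2: ✓ → 95
game_id=3: ✓ → 115
game_id=4: ✓ → 100
game_id=5: ✓ → 108
game_id=6: ✓ → 88
game_id=7: ✓ → 72
game_id=8: ✓ → 80
game_id=9: ✓ → 123
game_id=10: ✓ → 125
game_id=11: ✓ → 104
game_id=12: ✓ → 89
game_id=13: ✓ → 128
game_id=14: ✓ → 95
quarter_avg = (95 + 115 + 100 + 108 + 88 + 72 + 80 + 123 + 125 + 104 + 89 + 128 + 95) / 13 = 101.6923076923

quarter_sum=1234, away_sum=745, quarter_avg=101.6923076923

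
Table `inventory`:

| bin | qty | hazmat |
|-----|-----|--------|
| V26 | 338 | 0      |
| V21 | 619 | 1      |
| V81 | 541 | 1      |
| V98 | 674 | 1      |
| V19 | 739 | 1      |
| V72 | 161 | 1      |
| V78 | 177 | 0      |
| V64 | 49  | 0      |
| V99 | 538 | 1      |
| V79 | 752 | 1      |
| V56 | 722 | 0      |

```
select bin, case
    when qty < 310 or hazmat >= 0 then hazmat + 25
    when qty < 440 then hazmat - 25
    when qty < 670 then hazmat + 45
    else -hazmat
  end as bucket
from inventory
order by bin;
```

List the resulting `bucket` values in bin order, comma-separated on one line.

bin=V19: qty < 310 or hazmat >= 0 → 26
bin=V21: qty < 310 or hazmat >= 0 → 26
bin=V26: qty < 310 or hazmat >= 0 → 25
bin=V56: qty < 310 or hazmat >= 0 → 25
bin=V64: qty < 310 or hazmat >= 0 → 25
bin=V72: qty < 310 or hazmat >= 0 → 26
bin=V78: qty < 310 or hazmat >= 0 → 25
bin=V79: qty < 310 or hazmat >= 0 → 26
bin=V81: qty < 310 or hazmat >= 0 → 26
bin=V98: qty < 310 or hazmat >= 0 → 26
bin=V99: qty < 310 or hazmat >= 0 → 26

26, 26, 25, 25, 25, 26, 25, 26, 26, 26, 26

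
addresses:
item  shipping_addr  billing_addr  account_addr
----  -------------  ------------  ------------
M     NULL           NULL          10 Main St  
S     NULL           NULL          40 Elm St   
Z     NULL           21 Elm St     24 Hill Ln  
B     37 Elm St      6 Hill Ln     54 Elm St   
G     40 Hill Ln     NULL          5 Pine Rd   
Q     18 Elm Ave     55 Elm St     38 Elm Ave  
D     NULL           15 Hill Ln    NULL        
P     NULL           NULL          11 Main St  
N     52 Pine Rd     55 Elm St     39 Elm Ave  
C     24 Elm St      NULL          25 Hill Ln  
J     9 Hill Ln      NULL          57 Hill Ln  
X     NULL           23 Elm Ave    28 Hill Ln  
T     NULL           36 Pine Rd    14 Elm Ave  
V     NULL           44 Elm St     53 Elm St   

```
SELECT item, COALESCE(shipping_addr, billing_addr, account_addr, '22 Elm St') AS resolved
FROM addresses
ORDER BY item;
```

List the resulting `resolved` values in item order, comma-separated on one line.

37 Elm St, 24 Elm St, 15 Hill Ln, 40 Hill Ln, 9 Hill Ln, 10 Main St, 52 Pine Rd, 11 Main St, 18 Elm Ave, 40 Elm St, 36 Pine Rd, 44 Elm St, 23 Elm Ave, 21 Elm St

item=B: shipping_addr=37 Elm St → 37 Elm St
item=C: shipping_addr=24 Elm St → 24 Elm St
item=D: shipping_addr=NULL, billing_addr=15 Hill Ln → 15 Hill Ln
item=G: shipping_addr=40 Hill Ln → 40 Hill Ln
item=J: shipping_addr=9 Hill Ln → 9 Hill Ln
item=M: shipping_addr=NULL, billing_addr=NULL, account_addr=10 Main St → 10 Main St
item=N: shipping_addr=52 Pine Rd → 52 Pine Rd
item=P: shipping_addr=NULL, billing_addr=NULL, account_addr=11 Main St → 11 Main St
item=Q: shipping_addr=18 Elm Ave → 18 Elm Ave
item=S: shipping_addr=NULL, billing_addr=NULL, account_addr=40 Elm St → 40 Elm St
item=T: shipping_addr=NULL, billing_addr=36 Pine Rd → 36 Pine Rd
item=V: shipping_addr=NULL, billing_addr=44 Elm St → 44 Elm St
item=X: shipping_addr=NULL, billing_addr=23 Elm Ave → 23 Elm Ave
item=Z: shipping_addr=NULL, billing_addr=21 Elm St → 21 Elm St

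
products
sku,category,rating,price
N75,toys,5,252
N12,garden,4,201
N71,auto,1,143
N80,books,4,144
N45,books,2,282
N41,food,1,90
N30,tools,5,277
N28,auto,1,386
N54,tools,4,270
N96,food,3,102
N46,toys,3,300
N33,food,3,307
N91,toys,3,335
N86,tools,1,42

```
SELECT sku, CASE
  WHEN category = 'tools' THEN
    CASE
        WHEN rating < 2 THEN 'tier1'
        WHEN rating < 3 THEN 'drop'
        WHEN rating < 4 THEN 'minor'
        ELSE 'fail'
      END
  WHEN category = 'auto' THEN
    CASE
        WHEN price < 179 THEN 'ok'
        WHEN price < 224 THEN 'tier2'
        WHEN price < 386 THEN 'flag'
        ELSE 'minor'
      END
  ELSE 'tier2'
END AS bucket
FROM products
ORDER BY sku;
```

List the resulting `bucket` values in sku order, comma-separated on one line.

sku=N12: category='garden' → outer ELSE → tier2
sku=N28: category='auto' → inner[ELSE] → minor
sku=N30: category='tools' → inner[ELSE] → fail
sku=N33: category='food' → outer ELSE → tier2
sku=N41: category='food' → outer ELSE → tier2
sku=N45: category='books' → outer ELSE → tier2
sku=N46: category='toys' → outer ELSE → tier2
sku=N54: category='tools' → inner[ELSE] → fail
sku=N71: category='auto' → inner[price < 179] → ok
sku=N75: category='toys' → outer ELSE → tier2
sku=N80: category='books' → outer ELSE → tier2
sku=N86: category='tools' → inner[rating < 2] → tier1
sku=N91: category='toys' → outer ELSE → tier2
sku=N96: category='food' → outer ELSE → tier2

tier2, minor, fail, tier2, tier2, tier2, tier2, fail, ok, tier2, tier2, tier1, tier2, tier2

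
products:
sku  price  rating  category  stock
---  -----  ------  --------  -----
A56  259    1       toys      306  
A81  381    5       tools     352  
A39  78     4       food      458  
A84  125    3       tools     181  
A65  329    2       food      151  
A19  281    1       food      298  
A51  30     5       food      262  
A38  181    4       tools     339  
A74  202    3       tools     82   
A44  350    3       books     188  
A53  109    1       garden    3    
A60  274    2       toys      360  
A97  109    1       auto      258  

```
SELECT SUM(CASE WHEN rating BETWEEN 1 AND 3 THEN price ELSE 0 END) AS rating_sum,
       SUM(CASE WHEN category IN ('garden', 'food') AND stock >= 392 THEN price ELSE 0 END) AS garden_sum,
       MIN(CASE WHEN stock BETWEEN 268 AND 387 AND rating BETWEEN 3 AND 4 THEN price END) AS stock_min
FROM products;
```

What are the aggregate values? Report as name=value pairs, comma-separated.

[rating_sum: rating BETWEEN 1 AND 3]
sku=A56: ✓ → 259
sku=A81: ✗
sku=A39: ✗
sku=A84: ✓ → 125
sku=A65: ✓ → 329
sku=A19: ✓ → 281
sku=A51: ✗
sku=A38: ✗
sku=A74: ✓ → 202
sku=A44: ✓ → 350
sku=A53: ✓ → 109
sku=A60: ✓ → 274
sku=A97: ✓ → 109
rating_sum = 259 + 125 + 329 + 281 + 202 + 350 + 109 + 274 + 109 = 2038
—
[garden_sum: category IN ('garden', 'food') AND stock >= 392]
sku=A56: ✗
sku=A81: ✗
sku=A39: ✓ → 78
sku=A84: ✗
sku=A65: ✗
sku=A19: ✗
sku=A51: ✗
sku=A38: ✗
sku=A74: ✗
sku=A44: ✗
sku=A53: ✗
sku=A60: ✗
sku=A97: ✗
garden_sum = 78
—
[stock_min: stock BETWEEN 268 AND 387 AND rating BETWEEN 3 AND 4]
sku=A56: ✗
sku=A81: ✗
sku=A39: ✗
sku=A84: ✗
sku=A65: ✗
sku=A19: ✗
sku=A51: ✗
sku=A38: ✓ → 181
sku=A74: ✗
sku=A44: ✗
sku=A53: ✗
sku=A60: ✗
sku=A97: ✗
stock_min = MIN(181) = 181

rating_sum=2038, garden_sum=78, stock_min=181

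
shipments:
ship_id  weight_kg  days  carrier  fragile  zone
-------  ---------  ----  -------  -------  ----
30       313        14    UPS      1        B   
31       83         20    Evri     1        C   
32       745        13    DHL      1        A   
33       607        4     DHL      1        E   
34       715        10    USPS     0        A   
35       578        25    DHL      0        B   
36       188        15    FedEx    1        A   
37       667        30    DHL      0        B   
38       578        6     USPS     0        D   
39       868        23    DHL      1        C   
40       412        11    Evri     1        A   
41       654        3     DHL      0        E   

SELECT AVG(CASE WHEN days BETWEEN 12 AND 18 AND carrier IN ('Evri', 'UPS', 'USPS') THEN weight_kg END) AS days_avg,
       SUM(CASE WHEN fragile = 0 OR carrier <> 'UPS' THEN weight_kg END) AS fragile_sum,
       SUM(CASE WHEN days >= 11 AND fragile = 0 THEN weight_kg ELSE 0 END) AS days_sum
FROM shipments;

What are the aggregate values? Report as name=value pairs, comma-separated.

[days_avg: days BETWEEN 12 AND 18 AND carrier IN ('Evri', 'UPS', 'USPS')]
ship_id=30: ✓ → 313
ship_id=31: ✗
ship_id=32: ✗
ship_id=33: ✗
ship_id=34: ✗
ship_id=35: ✗
ship_id=36: ✗
ship_id=37: ✗
ship_id=38: ✗
ship_id=39: ✗
ship_id=40: ✗
ship_id=41: ✗
days_avg = 313
—
[fragile_sum: fragile = 0 OR carrier <> 'UPS']
ship_id=30: ✗
ship_id=31: ✓ → 83
ship_id=32: ✓ → 745
ship_id=33: ✓ → 607
ship_id=34: ✓ → 715
ship_id=35: ✓ → 578
ship_id=36: ✓ → 188
ship_id=37: ✓ → 667
ship_id=38: ✓ → 578
ship_id=39: ✓ → 868
ship_id=40: ✓ → 412
ship_id=41: ✓ → 654
fragile_sum = 83 + 745 + 607 + 715 + 578 + 188 + 667 + 578 + 868 + 412 + 654 = 6095
—
[days_sum: days >= 11 AND fragile = 0]
ship_id=30: ✗
ship_id=31: ✗
ship_id=32: ✗
ship_id=33: ✗
ship_id=34: ✗
ship_id=35: ✓ → 578
ship_id=36: ✗
ship_id=37: ✓ → 667
ship_id=38: ✗
ship_id=39: ✗
ship_id=40: ✗
ship_id=41: ✗
days_sum = 578 + 667 = 1245

days_avg=313, fragile_sum=6095, days_sum=1245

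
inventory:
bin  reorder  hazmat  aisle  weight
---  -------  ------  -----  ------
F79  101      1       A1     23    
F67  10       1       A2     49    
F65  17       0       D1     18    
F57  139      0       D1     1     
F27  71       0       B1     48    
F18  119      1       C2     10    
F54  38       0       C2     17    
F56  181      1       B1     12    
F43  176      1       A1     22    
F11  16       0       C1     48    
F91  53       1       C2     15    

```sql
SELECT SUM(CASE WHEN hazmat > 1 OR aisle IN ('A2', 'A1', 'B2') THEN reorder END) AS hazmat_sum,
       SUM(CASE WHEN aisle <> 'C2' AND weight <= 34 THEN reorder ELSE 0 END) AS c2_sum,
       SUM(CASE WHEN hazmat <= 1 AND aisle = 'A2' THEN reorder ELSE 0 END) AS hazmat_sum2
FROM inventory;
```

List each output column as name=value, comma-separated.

hazmat_sum=287, c2_sum=614, hazmat_sum2=10

[hazmat_sum: hazmat > 1 OR aisle IN ('A2', 'A1', 'B2')]
bin=F79: ✓ → 101
bin=F67: ✓ → 10
bin=F65: ✗
bin=F57: ✗
bin=F27: ✗
bin=F18: ✗
bin=F54: ✗
bin=F56: ✗
bin=F43: ✓ → 176
bin=F11: ✗
bin=F91: ✗
hazmat_sum = 101 + 10 + 176 = 287
—
[c2_sum: aisle <> 'C2' AND weight <= 34]
bin=F79: ✓ → 101
bin=F67: ✗
bin=F65: ✓ → 17
bin=F57: ✓ → 139
bin=F27: ✗
bin=F18: ✗
bin=F54: ✗
bin=F56: ✓ → 181
bin=F43: ✓ → 176
bin=F11: ✗
bin=F91: ✗
c2_sum = 101 + 17 + 139 + 181 + 176 = 614
—
[hazmat_sum2: hazmat <= 1 AND aisle = 'A2']
bin=F79: ✗
bin=F67: ✓ → 10
bin=F65: ✗
bin=F57: ✗
bin=F27: ✗
bin=F18: ✗
bin=F54: ✗
bin=F56: ✗
bin=F43: ✗
bin=F11: ✗
bin=F91: ✗
hazmat_sum2 = 10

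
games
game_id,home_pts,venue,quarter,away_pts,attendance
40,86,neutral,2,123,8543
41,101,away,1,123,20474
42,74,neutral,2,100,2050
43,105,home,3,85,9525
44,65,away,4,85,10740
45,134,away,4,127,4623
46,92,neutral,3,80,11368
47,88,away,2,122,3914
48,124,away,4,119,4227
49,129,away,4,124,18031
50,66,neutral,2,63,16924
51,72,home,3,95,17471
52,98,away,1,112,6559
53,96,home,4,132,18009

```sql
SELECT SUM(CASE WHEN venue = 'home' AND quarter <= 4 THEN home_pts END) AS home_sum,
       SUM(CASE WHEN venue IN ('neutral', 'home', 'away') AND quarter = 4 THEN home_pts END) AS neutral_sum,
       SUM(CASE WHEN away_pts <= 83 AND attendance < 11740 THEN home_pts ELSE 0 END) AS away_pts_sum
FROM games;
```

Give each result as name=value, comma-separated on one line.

home_sum=273, neutral_sum=548, away_pts_sum=92

[home_sum: venue = 'home' AND quarter <= 4]
game_id=40: ✗
game_id=41: ✗
game_id=42: ✗
game_id=43: ✓ → 105
game_id=44: ✗
game_id=45: ✗
game_id=46: ✗
game_id=47: ✗
game_id=48: ✗
game_id=49: ✗
game_id=50: ✗
game_id=51: ✓ → 72
game_id=52: ✗
game_id=53: ✓ → 96
home_sum = 105 + 72 + 96 = 273
—
[neutral_sum: venue IN ('neutral', 'home', 'away') AND quarter = 4]
game_id=40: ✗
game_id=41: ✗
game_id=42: ✗
game_id=43: ✗
game_id=44: ✓ → 65
game_id=45: ✓ → 134
game_id=46: ✗
game_id=47: ✗
game_id=48: ✓ → 124
game_id=49: ✓ → 129
game_id=50: ✗
game_id=51: ✗
game_id=52: ✗
game_id=53: ✓ → 96
neutral_sum = 65 + 134 + 124 + 129 + 96 = 548
—
[away_pts_sum: away_pts <= 83 AND attendance < 11740]
game_id=40: ✗
game_id=41: ✗
game_id=42: ✗
game_id=43: ✗
game_id=44: ✗
game_id=45: ✗
game_id=46: ✓ → 92
game_id=47: ✗
game_id=48: ✗
game_id=49: ✗
game_id=50: ✗
game_id=51: ✗
game_id=52: ✗
game_id=53: ✗
away_pts_sum = 92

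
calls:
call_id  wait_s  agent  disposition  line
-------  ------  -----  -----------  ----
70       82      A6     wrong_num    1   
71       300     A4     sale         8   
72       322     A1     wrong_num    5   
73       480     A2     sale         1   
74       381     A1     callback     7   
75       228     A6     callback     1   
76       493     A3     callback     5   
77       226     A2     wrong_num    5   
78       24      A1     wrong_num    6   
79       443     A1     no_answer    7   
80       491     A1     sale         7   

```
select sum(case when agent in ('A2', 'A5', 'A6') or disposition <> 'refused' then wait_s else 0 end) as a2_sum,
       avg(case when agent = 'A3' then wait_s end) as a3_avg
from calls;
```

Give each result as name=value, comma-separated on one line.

[a2_sum: agent in ('A2', 'A5', 'A6') or disposition <> 'refused']
call_id=70: ✓ → 82
call_id=71: ✓ → 300
call_id=72: ✓ → 322
call_id=73: ✓ → 480
call_id=74: ✓ → 381
call_id=75: ✓ → 228
call_id=76: ✓ → 493
call_id=77: ✓ → 226
call_id=78: ✓ → 24
call_id=79: ✓ → 443
call_id=80: ✓ → 491
a2_sum = 82 + 300 + 322 + 480 + 381 + 228 + 493 + 226 + 24 + 443 + 491 = 3470
—
[a3_avg: agent = 'A3']
call_id=70: ✗
call_id=71: ✗
call_id=72: ✗
call_id=73: ✗
call_id=74: ✗
call_id=75: ✗
call_id=76: ✓ → 493
call_id=77: ✗
call_id=78: ✗
call_id=79: ✗
call_id=80: ✗
a3_avg = 493

a2_sum=3470, a3_avg=493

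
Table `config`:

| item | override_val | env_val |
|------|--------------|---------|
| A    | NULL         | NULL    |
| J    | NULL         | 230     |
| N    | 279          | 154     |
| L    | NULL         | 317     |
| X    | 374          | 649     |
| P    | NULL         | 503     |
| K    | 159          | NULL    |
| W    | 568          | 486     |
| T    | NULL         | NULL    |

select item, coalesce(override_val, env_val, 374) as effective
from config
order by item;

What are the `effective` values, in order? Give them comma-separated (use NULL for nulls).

374, 230, 159, 317, 279, 503, 374, 568, 374

item=A: override_val=NULL, env_val=NULL, → literal 374 → 374
item=J: override_val=NULL, env_val=230 → 230
item=K: override_val=159 → 159
item=L: override_val=NULL, env_val=317 → 317
item=N: override_val=279 → 279
item=P: override_val=NULL, env_val=503 → 503
item=T: override_val=NULL, env_val=NULL, → literal 374 → 374
item=W: override_val=568 → 568
item=X: override_val=374 → 374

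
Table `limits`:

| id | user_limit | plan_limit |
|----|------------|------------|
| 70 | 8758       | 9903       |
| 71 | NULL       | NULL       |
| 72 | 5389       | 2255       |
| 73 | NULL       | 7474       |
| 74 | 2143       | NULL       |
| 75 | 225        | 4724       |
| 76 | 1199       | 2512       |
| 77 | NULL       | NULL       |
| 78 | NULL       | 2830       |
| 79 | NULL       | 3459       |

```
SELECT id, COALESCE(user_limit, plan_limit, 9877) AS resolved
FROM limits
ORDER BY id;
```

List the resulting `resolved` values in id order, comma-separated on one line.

8758, 9877, 5389, 7474, 2143, 225, 1199, 9877, 2830, 3459

id=70: user_limit=8758 → 8758
id=71: user_limit=NULL, plan_limit=NULL, → literal 9877 → 9877
id=72: user_limit=5389 → 5389
id=73: user_limit=NULL, plan_limit=7474 → 7474
id=74: user_limit=2143 → 2143
id=75: user_limit=225 → 225
id=76: user_limit=1199 → 1199
id=77: user_limit=NULL, plan_limit=NULL, → literal 9877 → 9877
id=78: user_limit=NULL, plan_limit=2830 → 2830
id=79: user_limit=NULL, plan_limit=3459 → 3459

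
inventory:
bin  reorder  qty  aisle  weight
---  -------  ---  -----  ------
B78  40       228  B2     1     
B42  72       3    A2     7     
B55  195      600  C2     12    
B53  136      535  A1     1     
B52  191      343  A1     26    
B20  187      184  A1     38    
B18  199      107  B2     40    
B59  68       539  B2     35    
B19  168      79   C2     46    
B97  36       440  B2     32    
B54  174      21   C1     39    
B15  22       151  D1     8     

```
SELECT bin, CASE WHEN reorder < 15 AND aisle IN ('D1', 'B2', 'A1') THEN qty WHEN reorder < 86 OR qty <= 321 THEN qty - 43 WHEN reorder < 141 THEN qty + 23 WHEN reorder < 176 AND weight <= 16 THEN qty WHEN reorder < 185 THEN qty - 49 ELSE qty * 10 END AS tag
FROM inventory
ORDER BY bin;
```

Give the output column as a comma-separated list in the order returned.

bin=B15: reorder < 86 OR qty <= 321 → 108
bin=B18: reorder < 86 OR qty <= 321 → 64
bin=B19: reorder < 86 OR qty <= 321 → 36
bin=B20: reorder < 86 OR qty <= 321 → 141
bin=B42: reorder < 86 OR qty <= 321 → -40
bin=B52: ELSE → 3430
bin=B53: reorder < 141 → 558
bin=B54: reorder < 86 OR qty <= 321 → -22
bin=B55: ELSE → 6000
bin=B59: reorder < 86 OR qty <= 321 → 496
bin=B78: reorder < 86 OR qty <= 321 → 185
bin=B97: reorder < 86 OR qty <= 321 → 397

108, 64, 36, 141, -40, 3430, 558, -22, 6000, 496, 185, 397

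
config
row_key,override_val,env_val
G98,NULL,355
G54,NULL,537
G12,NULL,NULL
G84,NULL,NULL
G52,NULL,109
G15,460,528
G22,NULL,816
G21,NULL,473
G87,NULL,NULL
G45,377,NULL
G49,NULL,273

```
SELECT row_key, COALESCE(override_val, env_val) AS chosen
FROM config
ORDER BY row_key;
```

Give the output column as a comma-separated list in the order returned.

NULL, 460, 473, 816, 377, 273, 109, 537, NULL, NULL, 355

row_key=G12: override_val=NULL, env_val=NULL (all NULL) → NULL
row_key=G15: override_val=460 → 460
row_key=G21: override_val=NULL, env_val=473 → 473
row_key=G22: override_val=NULL, env_val=816 → 816
row_key=G45: override_val=377 → 377
row_key=G49: override_val=NULL, env_val=273 → 273
row_key=G52: override_val=NULL, env_val=109 → 109
row_key=G54: override_val=NULL, env_val=537 → 537
row_key=G84: override_val=NULL, env_val=NULL (all NULL) → NULL
row_key=G87: override_val=NULL, env_val=NULL (all NULL) → NULL
row_key=G98: override_val=NULL, env_val=355 → 355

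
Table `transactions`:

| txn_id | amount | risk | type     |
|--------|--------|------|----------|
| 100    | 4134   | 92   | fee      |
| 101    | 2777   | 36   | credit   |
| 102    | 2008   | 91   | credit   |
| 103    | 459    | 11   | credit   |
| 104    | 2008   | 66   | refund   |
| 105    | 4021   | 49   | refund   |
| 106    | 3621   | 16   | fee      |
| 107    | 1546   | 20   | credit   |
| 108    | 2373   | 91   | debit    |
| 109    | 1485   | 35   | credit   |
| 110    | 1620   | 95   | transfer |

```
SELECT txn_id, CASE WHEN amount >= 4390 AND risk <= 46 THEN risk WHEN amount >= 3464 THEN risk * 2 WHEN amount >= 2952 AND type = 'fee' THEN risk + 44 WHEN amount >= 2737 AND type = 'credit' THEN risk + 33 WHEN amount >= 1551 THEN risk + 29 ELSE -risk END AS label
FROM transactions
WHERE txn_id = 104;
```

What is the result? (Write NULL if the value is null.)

95

txn_id = 104: amount=2008, risk=66, type=refund.
amount >= 4390 AND risk <= 46 → false
amount >= 3464 → false
amount >= 2952 AND type = 'fee' → false
amount >= 2737 AND type = 'credit' → false
amount >= 1551 → true → 95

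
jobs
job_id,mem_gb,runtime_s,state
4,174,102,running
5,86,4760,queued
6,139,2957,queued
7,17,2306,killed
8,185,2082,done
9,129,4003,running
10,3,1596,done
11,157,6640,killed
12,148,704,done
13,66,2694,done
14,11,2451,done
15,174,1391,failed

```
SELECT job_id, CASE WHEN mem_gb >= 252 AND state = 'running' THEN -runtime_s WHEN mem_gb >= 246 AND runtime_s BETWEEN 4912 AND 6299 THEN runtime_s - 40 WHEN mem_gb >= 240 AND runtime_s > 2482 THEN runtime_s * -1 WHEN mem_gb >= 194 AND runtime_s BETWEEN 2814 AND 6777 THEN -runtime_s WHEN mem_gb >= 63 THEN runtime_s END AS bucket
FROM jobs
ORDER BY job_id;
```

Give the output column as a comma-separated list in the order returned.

job_id=4: mem_gb >= 63 → 102
job_id=5: mem_gb >= 63 → 4760
job_id=6: mem_gb >= 63 → 2957
job_id=7: (no match → NULL) → NULL
job_id=8: mem_gb >= 63 → 2082
job_id=9: mem_gb >= 63 → 4003
job_id=10: (no match → NULL) → NULL
job_id=11: mem_gb >= 63 → 6640
job_id=12: mem_gb >= 63 → 704
job_id=13: mem_gb >= 63 → 2694
job_id=14: (no match → NULL) → NULL
job_id=15: mem_gb >= 63 → 1391

102, 4760, 2957, NULL, 2082, 4003, NULL, 6640, 704, 2694, NULL, 1391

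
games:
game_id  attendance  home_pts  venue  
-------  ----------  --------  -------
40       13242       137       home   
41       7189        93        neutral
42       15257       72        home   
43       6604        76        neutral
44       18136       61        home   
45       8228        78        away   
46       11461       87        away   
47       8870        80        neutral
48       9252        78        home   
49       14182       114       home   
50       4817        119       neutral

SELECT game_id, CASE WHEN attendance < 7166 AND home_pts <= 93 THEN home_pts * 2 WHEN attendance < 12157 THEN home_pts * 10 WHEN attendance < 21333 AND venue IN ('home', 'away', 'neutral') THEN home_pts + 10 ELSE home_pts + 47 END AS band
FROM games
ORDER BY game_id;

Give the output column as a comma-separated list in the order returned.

147, 930, 82, 152, 71, 780, 870, 800, 780, 124, 1190

game_id=40: attendance < 21333 AND venue IN ('home', 'away', 'neutral') → 147
game_id=41: attendance < 12157 → 930
game_id=42: attendance < 21333 AND venue IN ('home', 'away', 'neutral') → 82
game_id=43: attendance < 7166 AND home_pts <= 93 → 152
game_id=44: attendance < 21333 AND venue IN ('home', 'away', 'neutral') → 71
game_id=45: attendance < 12157 → 780
game_id=46: attendance < 12157 → 870
game_id=47: attendance < 12157 → 800
game_id=48: attendance < 12157 → 780
game_id=49: attendance < 21333 AND venue IN ('home', 'away', 'neutral') → 124
game_id=50: attendance < 12157 → 1190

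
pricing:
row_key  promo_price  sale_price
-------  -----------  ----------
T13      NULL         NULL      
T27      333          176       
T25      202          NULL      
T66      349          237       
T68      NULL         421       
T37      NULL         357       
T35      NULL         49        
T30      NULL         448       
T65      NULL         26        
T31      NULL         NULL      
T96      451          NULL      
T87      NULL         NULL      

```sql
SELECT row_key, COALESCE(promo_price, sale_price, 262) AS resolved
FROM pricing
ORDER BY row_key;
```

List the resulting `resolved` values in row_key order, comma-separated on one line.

row_key=T13: promo_price=NULL, sale_price=NULL, → literal 262 → 262
row_key=T25: promo_price=202 → 202
row_key=T27: promo_price=333 → 333
row_key=T30: promo_price=NULL, sale_price=448 → 448
row_key=T31: promo_price=NULL, sale_price=NULL, → literal 262 → 262
row_key=T35: promo_price=NULL, sale_price=49 → 49
row_key=T37: promo_price=NULL, sale_price=357 → 357
row_key=T65: promo_price=NULL, sale_price=26 → 26
row_key=T66: promo_price=349 → 349
row_key=T68: promo_price=NULL, sale_price=421 → 421
row_key=T87: promo_price=NULL, sale_price=NULL, → literal 262 → 262
row_key=T96: promo_price=451 → 451

262, 202, 333, 448, 262, 49, 357, 26, 349, 421, 262, 451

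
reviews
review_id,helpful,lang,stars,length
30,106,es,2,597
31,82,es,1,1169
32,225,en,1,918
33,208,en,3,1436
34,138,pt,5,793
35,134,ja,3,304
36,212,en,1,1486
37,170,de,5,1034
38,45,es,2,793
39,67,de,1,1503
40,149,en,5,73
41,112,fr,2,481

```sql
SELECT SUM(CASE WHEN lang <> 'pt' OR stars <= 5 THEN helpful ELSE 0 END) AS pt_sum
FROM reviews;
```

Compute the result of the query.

1648

review_id=30: ✓ → 106
review_id=31: ✓ → 82
review_id=32: ✓ → 225
review_id=33: ✓ → 208
review_id=34: ✓ → 138
review_id=35: ✓ → 134
review_id=36: ✓ → 212
review_id=37: ✓ → 170
review_id=38: ✓ → 45
review_id=39: ✓ → 67
review_id=40: ✓ → 149
review_id=41: ✓ → 112
pt_sum = 106 + 82 + 225 + 208 + 138 + 134 + 212 + 170 + 45 + 67 + 149 + 112 = 1648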